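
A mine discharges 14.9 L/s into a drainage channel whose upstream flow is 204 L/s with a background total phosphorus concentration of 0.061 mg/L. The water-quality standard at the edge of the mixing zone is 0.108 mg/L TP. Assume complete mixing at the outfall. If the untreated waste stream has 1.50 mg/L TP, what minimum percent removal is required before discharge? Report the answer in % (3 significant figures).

49.9 %

14.9 L/s = 0.0149 m³/s.
204 L/s = 0.204 m³/s.
Mass balance: 0.108·0.2189 = 0.0149·Cₑ + 0.204·0.061.
Cₑ = (0.02364 − 0.01244) / 0.0149 = 0.7515 mg/L.
Required removal = 1 − 0.7515/1.50 = 49.9 %.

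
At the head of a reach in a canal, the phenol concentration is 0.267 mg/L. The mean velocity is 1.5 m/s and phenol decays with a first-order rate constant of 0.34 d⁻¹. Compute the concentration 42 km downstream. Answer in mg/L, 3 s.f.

0.239 mg/L

Travel time t = 42 km / 1.5 m/s = 4.2e+04/1.5 = 2.8e+04 s = 0.3241 d.
First-order decay: C = 0.267·exp(−0.34·0.3241) = 0.267·0.8957 = 0.2391 mg/L.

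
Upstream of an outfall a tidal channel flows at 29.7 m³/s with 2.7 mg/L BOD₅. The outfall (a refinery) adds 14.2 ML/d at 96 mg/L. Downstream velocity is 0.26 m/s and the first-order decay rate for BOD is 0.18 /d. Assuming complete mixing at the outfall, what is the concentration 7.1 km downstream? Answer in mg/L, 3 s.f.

14.2 ML/d = 0.1644 m³/s.
After complete mixing, C₀ = (0.1644·96 + 29.7·2.7) / 29.86 = 3.213 mg/L.
Travel time t = 7100 m / 0.26 m/s = 2.731e+04 s = 0.3161 d.
C = 3.213·exp(−0.18·0.3161) = 3.213·0.9447 = 3.036 mg/L.

3.04 mg/L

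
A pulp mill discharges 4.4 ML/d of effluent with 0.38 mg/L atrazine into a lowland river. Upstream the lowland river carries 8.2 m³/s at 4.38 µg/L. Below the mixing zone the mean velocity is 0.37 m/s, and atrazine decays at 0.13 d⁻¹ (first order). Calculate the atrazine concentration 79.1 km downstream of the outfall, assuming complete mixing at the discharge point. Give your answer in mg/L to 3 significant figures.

0.00486 mg/L

4.4 ML/d = 0.05093 m³/s.
4.38 µg/L = 0.00438 mg/L.
After complete mixing, C₀ = (0.05093·0.38 + 8.2·0.00438) / 8.251 = 0.006698 mg/L.
Travel time t = 7.91e+04 m / 0.37 m/s = 2.138e+05 s = 2.474 d.
C = 0.006698·exp(−0.13·2.474) = 0.006698·0.7249 = 0.004856 mg/L.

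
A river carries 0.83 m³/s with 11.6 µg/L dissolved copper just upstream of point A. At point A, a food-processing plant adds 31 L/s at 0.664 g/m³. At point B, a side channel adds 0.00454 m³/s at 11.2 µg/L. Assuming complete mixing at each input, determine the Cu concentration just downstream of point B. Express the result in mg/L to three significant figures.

0.0350 mg/L

11.6 µg/L = 0.0116 mg/L.
31 L/s = 0.031 m³/s.
After input A: C = (0.83·0.0116 + 0.031·0.664) / 0.861 = 0.03509 mg/L.
11.2 µg/L = 0.0112 mg/L.
After input B: C = (0.861·0.03509 + 0.00454·0.0112) / 0.8655 = 0.03496 mg/L.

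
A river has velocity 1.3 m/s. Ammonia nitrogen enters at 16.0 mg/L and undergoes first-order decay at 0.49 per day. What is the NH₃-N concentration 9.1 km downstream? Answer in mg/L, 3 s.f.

15.4 mg/L

Travel time t = 9.1 km / 1.3 m/s = 9100/1.3 = 7000 s = 0.08102 d.
First-order decay: C = 16.0·exp(−0.49·0.08102) = 16.0·0.9611 = 15.38 mg/L.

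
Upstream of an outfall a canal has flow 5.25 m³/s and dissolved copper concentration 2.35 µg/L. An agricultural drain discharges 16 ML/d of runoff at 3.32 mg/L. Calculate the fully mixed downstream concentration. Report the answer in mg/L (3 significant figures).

0.115 mg/L

16 ML/d = 0.1852 m³/s.
2.35 µg/L = 0.00235 mg/L.
By mass balance at complete mixing, C = (0.1852·3.32 + 5.25·0.00235) / (0.1852 + 5.25) = 0.6272/5.435 = 0.1154 mg/L.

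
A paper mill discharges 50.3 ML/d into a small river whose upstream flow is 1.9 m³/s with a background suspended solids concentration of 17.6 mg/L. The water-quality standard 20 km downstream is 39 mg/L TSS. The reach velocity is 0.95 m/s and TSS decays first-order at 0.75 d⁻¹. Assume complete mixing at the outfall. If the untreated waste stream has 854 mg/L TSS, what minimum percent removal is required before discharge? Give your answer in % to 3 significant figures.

83.4 %

50.3 ML/d = 0.5822 m³/s.
Travel time to the compliance point: t = 2e+04/0.95 = 2.105e+04 s = 0.2437 d; decay factor exp(−0.75·0.2437) = 0.833.
So the concentration just after mixing may be at most 39/0.833 = 46.82 mg/L.
Mass balance: 46.82·2.482 = 0.5822·Cₑ + 1.9·17.6.
Cₑ = (116.2 − 33.44) / 0.5822 = 142.2 mg/L.
Required removal = 1 − 142.2/854 = 83.35 %.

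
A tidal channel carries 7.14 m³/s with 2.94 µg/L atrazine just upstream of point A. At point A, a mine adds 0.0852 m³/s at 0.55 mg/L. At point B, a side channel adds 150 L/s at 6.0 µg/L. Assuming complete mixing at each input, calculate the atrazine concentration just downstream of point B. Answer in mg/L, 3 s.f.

0.00932 mg/L

2.94 µg/L = 0.00294 mg/L.
After input A: C = (7.14·0.00294 + 0.0852·0.55) / 7.225 = 0.009391 mg/L.
150 L/s = 0.15 m³/s.
6.0 µg/L = 0.006 mg/L.
After input B: C = (7.225·0.009391 + 0.15·0.006) / 7.375 = 0.009322 mg/L.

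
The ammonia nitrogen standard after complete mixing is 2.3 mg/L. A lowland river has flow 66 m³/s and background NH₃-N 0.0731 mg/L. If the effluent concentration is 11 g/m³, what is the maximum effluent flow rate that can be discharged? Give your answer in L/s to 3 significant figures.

Mass balance at complete mixing: C_std·(Q_w + Q_r) = Q_w·C_e + Q_r·C_b.
Rearranging, Q_w = Q_r·(C_std − C_b)/(C_e − C_std) = 66·(2.3 − 0.0731) / (11 − 2.3) = 16.89 m³/s.
= 1.689e+04 L/s.

16900 L/s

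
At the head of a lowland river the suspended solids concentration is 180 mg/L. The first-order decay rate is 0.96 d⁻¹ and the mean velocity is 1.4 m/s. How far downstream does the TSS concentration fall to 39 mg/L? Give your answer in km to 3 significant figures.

From C = C₀·e^(−kt), t = ln(C₀/C)/k = ln(180/39)/0.96 = 1.529/0.96 = 1.593 d.
Distance = v·t = 1.4 m/s × 1.376e+05 s = 1.927e+05 m = 192.7 km.

193 km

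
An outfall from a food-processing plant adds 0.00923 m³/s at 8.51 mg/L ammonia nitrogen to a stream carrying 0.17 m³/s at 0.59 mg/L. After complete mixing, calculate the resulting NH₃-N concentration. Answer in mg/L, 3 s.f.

By mass balance at complete mixing, C = (0.00923·8.51 + 0.17·0.59) / (0.00923 + 0.17) = 0.1788/0.1792 = 0.9979 mg/L.

0.998 mg/L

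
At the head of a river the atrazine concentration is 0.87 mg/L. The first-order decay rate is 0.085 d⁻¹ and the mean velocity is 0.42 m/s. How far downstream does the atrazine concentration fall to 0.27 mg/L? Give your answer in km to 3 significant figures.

From C = C₀·e^(−kt), t = ln(C₀/C)/k = ln(0.87/0.27)/0.085 = 1.17/0.085 = 13.77 d.
Distance = v·t = 0.42 m/s × 1.189e+06 s = 4.995e+05 m = 499.5 km.

500 km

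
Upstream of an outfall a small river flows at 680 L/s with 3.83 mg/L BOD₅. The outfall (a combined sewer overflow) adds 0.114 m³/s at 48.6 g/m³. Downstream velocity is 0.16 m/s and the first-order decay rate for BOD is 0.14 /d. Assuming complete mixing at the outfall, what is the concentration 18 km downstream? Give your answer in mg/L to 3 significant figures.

680 L/s = 0.68 m³/s.
After complete mixing, C₀ = (0.114·48.6 + 0.68·3.83) / 0.794 = 10.26 mg/L.
Travel time t = 1.8e+04 m / 0.16 m/s = 1.125e+05 s = 1.302 d.
C = 10.26·exp(−0.14·1.302) = 10.26·0.8334 = 8.549 mg/L.

8.55 mg/L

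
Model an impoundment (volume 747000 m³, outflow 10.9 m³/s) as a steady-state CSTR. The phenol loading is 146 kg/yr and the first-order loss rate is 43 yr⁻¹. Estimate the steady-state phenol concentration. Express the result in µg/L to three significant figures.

Outflow Q = 10.9 m³/s × 3.156e+07 s/yr = 3.44e+08 m³/yr.
Steady-state CSTR mass balance: W = Q·C + k·V·C, so C = W/(Q + kV).
Q + kV = 3.44e+08 + 43·747000 = 3.761e+08 m³/yr.
C = 146/3.761e+08 = 3.882e-07 kg/m³ = 0.0003882 mg/L = 0.3882 µg/L.

0.388 µg/L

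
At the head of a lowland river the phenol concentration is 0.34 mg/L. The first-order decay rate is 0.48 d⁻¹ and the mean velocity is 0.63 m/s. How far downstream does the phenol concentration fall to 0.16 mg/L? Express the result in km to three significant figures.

From C = C₀·e^(−kt), t = ln(C₀/C)/k = ln(0.34/0.16)/0.48 = 0.7538/0.48 = 1.57 d.
Distance = v·t = 0.63 m/s × 1.357e+05 s = 8.548e+04 m = 85.48 km.

85.5 km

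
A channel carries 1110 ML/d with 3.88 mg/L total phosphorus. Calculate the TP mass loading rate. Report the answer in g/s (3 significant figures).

1110 ML/d = 12.85 m³/s.
Mass flux = Q·C = 12.85 m³/s × 3.88 g/m³ = 49.85 g/s.

49.8 g/s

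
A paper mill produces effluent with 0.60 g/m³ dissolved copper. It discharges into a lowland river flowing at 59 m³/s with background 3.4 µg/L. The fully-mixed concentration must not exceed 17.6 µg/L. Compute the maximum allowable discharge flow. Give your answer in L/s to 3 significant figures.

3.4 µg/L = 0.0034 mg/L.
17.6 µg/L = 0.0176 mg/L.
Mass balance at complete mixing: C_std·(Q_w + Q_r) = Q_w·C_e + Q_r·C_b.
Rearranging, Q_w = Q_r·(C_std − C_b)/(C_e − C_std) = 59·(0.0176 − 0.0034) / (0.6 − 0.0176) = 1.439 m³/s.
= 1439 L/s.

1440 L/s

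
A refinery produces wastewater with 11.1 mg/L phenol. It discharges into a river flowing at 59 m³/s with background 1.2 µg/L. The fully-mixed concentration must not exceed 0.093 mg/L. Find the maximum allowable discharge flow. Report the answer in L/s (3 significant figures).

492 L/s

1.2 µg/L = 0.0012 mg/L.
Mass balance at complete mixing: C_std·(Q_w + Q_r) = Q_w·C_e + Q_r·C_b.
Rearranging, Q_w = Q_r·(C_std − C_b)/(C_e − C_std) = 59·(0.093 − 0.0012) / (11.1 − 0.093) = 0.4921 m³/s.
= 492.1 L/s.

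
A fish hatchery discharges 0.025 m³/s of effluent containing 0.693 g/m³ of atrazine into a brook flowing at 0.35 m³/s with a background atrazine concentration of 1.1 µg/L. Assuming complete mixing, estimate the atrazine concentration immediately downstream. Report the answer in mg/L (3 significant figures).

0.0472 mg/L

1.1 µg/L = 0.0011 mg/L.
Conservation of mass across the mixing zone: C = (0.025·0.693 + 0.35·0.0011) / (0.025 + 0.35) = 0.01771/0.375 = 0.04723 mg/L.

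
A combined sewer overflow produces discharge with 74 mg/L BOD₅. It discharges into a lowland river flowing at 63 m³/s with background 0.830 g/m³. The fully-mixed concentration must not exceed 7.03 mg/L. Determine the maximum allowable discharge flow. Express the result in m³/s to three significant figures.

Mass balance at complete mixing: C_std·(Q_w + Q_r) = Q_w·C_e + Q_r·C_b.
Rearranging, Q_w = Q_r·(C_std − C_b)/(C_e − C_std) = 63·(7.03 − 0.83) / (74 − 7.03) = 5.832 m³/s.

5.83 m³/s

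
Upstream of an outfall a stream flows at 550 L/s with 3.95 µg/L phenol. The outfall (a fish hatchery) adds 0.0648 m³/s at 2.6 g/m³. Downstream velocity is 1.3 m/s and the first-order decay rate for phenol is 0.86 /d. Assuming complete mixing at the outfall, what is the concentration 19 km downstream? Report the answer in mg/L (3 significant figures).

0.240 mg/L

550 L/s = 0.55 m³/s.
3.95 µg/L = 0.00395 mg/L.
After complete mixing, C₀ = (0.0648·2.6 + 0.55·0.00395) / 0.6148 = 0.2776 mg/L.
Travel time t = 1.9e+04 m / 1.3 m/s = 1.462e+04 s = 0.1692 d.
C = 0.2776·exp(−0.86·0.1692) = 0.2776·0.8646 = 0.24 mg/L.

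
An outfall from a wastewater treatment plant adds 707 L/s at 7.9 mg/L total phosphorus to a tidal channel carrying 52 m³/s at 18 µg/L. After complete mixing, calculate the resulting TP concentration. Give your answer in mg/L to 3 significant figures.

0.124 mg/L

707 L/s = 0.707 m³/s.
18 µg/L = 0.018 mg/L.
Conservation of mass across the mixing zone: C = (0.707·7.9 + 52·0.018) / (0.707 + 52) = 6.521/52.71 = 0.1237 mg/L.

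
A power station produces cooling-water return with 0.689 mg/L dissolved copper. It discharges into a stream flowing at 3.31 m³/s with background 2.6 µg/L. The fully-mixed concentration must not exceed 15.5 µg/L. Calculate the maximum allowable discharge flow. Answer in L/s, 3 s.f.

2.6 µg/L = 0.0026 mg/L.
15.5 µg/L = 0.0155 mg/L.
Mass balance at complete mixing: C_std·(Q_w + Q_r) = Q_w·C_e + Q_r·C_b.
Rearranging, Q_w = Q_r·(C_std − C_b)/(C_e − C_std) = 3.31·(0.0155 − 0.0026) / (0.689 − 0.0155) = 0.0634 m³/s.
= 63.4 L/s.

63.4 L/s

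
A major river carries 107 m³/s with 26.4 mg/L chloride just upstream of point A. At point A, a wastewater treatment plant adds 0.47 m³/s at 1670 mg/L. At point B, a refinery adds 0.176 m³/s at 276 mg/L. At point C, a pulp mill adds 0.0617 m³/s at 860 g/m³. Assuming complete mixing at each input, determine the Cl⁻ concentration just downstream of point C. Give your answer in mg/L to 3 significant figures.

After input A: C = (107·26.4 + 0.47·1670) / 107.5 = 33.59 mg/L.
After input B: C = (107.5·33.59 + 0.176·276) / 107.6 = 33.98 mg/L.
After input C: C = (107.6·33.98 + 0.0617·860) / 107.7 = 34.46 mg/L.

34.5 mg/L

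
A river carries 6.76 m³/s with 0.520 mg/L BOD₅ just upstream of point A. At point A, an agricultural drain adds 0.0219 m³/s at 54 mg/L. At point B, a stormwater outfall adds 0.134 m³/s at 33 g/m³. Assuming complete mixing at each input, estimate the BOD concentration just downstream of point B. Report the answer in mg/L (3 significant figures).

1.32 mg/L

After input A: C = (6.76·0.52 + 0.0219·54) / 6.782 = 0.6927 mg/L.
After input B: C = (6.782·0.6927 + 0.134·33) / 6.916 = 1.319 mg/L.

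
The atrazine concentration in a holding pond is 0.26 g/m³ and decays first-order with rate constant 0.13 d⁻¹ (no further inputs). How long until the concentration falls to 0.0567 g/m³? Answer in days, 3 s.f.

11.7 d

t = ln(C₀/C)/k = ln(0.26/0.0567)/0.13 = 1.523/0.13 = 11.71 d.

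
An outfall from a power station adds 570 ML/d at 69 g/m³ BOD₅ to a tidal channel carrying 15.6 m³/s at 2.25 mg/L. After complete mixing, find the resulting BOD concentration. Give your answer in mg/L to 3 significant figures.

22.1 mg/L

570 ML/d = 6.597 m³/s.
Flow-weighted mixing gives C = (6.597·69 + 15.6·2.25) / (6.597 + 15.6) = 490.3/22.2 = 22.09 mg/L.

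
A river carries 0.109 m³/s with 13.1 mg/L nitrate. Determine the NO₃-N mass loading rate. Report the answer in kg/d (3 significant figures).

Mass flux = Q·C = 0.109 m³/s × 13.1 g/m³ = 1.428 g/s.
= 1.428 g/s × 86.4 = 123.4 kg/d.

123 kg/d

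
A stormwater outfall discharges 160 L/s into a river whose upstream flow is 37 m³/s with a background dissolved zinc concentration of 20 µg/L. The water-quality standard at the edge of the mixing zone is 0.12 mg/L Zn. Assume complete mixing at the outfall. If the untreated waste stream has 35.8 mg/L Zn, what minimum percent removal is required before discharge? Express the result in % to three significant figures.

35.1 %

160 L/s = 0.16 m³/s.
20 µg/L = 0.02 mg/L.
Mass balance: 0.12·37.16 = 0.16·Cₑ + 37·0.02.
Cₑ = (4.459 − 0.74) / 0.16 = 23.24 mg/L.
Required removal = 1 − 23.24/35.8 = 35.07 %.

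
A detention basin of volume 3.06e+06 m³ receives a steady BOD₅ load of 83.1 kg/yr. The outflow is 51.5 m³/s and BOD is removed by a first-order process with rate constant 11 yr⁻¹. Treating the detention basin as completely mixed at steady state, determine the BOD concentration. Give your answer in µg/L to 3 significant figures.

0.0501 µg/L

Outflow Q = 51.5 m³/s × 3.156e+07 s/yr = 1.625e+09 m³/yr.
Steady-state CSTR mass balance: W = Q·C + k·V·C, so C = W/(Q + kV).
Q + kV = 1.625e+09 + 11·3.06e+06 = 1.659e+09 m³/yr.
C = 83.1/1.659e+09 = 5.009e-08 kg/m³ = 5.009e-05 mg/L = 0.05009 µg/L.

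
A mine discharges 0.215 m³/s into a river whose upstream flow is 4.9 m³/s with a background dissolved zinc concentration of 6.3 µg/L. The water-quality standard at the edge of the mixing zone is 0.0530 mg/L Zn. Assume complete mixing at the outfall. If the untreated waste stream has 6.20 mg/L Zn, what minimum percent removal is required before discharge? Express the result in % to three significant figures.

82.0 %

6.3 µg/L = 0.0063 mg/L.
Mass balance: 0.053·5.115 = 0.215·Cₑ + 4.9·0.0063.
Cₑ = (0.2711 − 0.03087) / 0.215 = 1.117 mg/L.
Required removal = 1 − 1.117/6.20 = 81.98 %.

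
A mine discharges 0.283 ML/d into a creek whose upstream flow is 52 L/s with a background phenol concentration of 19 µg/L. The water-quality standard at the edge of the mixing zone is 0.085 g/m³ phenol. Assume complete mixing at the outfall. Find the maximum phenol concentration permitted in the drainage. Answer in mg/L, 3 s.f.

0.283 ML/d = 0.003275 m³/s.
52 L/s = 0.052 m³/s.
19 µg/L = 0.019 mg/L.
Mass balance: 0.085·0.05528 = 0.003275·Cₑ + 0.052·0.019.
Cₑ = (0.004698 − 0.000988) / 0.003275 = 1.133 mg/L.

1.13 mg/L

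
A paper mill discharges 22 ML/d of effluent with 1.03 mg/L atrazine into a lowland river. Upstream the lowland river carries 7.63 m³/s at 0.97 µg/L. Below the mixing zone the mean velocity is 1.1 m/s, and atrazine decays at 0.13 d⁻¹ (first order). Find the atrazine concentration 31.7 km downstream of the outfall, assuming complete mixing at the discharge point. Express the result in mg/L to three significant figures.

22 ML/d = 0.2546 m³/s.
0.97 µg/L = 0.00097 mg/L.
After complete mixing, C₀ = (0.2546·1.03 + 7.63·0.00097) / 7.885 = 0.0342 mg/L.
Travel time t = 3.17e+04 m / 1.1 m/s = 2.882e+04 s = 0.3335 d.
C = 0.0342·exp(−0.13·0.3335) = 0.0342·0.9576 = 0.03275 mg/L.

0.0328 mg/L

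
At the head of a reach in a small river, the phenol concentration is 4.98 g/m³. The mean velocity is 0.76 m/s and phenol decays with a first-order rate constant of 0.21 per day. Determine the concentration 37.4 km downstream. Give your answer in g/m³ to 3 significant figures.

Travel time t = 37.4 km / 0.76 m/s = 3.74e+04/0.76 = 4.921e+04 s = 0.5696 d.
First-order decay: C = 4.98·exp(−0.21·0.5696) = 4.98·0.8873 = 4.419 g/m³.

4.42 g/m³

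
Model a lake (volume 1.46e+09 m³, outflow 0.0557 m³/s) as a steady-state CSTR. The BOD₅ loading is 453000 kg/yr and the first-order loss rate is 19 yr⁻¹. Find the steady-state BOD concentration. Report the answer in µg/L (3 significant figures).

16.3 µg/L

Outflow Q = 0.0557 m³/s × 3.156e+07 s/yr = 1.758e+06 m³/yr.
Steady-state CSTR mass balance: W = Q·C + k·V·C, so C = W/(Q + kV).
Q + kV = 1.758e+06 + 19·1.46e+09 = 2.774e+10 m³/yr.
C = 453000/2.774e+10 = 1.633e-05 kg/m³ = 0.01633 mg/L = 16.33 µg/L.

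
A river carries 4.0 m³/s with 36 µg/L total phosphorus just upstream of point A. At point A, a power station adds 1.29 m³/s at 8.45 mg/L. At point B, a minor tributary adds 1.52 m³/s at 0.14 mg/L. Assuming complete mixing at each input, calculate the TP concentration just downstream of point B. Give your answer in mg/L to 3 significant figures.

36 µg/L = 0.036 mg/L.
After input A: C = (4·0.036 + 1.29·8.45) / 5.29 = 2.088 mg/L.
After input B: C = (5.29·2.088 + 1.52·0.14) / 6.81 = 1.653 mg/L.

1.65 mg/L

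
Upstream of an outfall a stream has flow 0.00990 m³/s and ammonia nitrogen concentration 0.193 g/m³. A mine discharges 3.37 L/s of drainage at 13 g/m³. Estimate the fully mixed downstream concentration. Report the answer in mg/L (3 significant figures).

3.37 L/s = 0.00337 m³/s.
By mass balance at complete mixing, C = (0.00337·13 + 0.0099·0.193) / (0.00337 + 0.0099) = 0.04572/0.01327 = 3.445 mg/L.

3.45 mg/L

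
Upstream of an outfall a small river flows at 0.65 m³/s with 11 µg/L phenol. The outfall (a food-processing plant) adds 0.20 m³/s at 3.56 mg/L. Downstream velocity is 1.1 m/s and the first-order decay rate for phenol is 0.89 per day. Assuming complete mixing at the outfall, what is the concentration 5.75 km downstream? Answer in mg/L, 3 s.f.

11 µg/L = 0.011 mg/L.
After complete mixing, C₀ = (0.2·3.56 + 0.65·0.011) / 0.85 = 0.8461 mg/L.
Travel time t = 5750 m / 1.1 m/s = 5227 s = 0.0605 d.
C = 0.8461·exp(−0.89·0.0605) = 0.8461·0.9476 = 0.8017 mg/L.

0.802 mg/L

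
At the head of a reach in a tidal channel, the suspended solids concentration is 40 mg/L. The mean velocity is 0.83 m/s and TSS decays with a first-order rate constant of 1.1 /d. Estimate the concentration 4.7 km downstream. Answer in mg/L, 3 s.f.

Travel time t = 4.7 km / 0.83 m/s = 4700/0.83 = 5663 s = 0.06554 d.
First-order decay: C = 40·exp(−1.1·0.06554) = 40·0.9304 = 37.22 mg/L.

37.2 mg/L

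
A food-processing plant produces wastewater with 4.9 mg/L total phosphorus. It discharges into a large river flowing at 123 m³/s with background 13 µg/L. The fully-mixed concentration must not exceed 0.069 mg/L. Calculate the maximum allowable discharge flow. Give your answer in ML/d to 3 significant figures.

13 µg/L = 0.013 mg/L.
Mass balance at complete mixing: C_std·(Q_w + Q_r) = Q_w·C_e + Q_r·C_b.
Rearranging, Q_w = Q_r·(C_std − C_b)/(C_e − C_std) = 123·(0.069 − 0.013) / (4.9 − 0.069) = 1.426 m³/s.
= 123.2 ML/d.

123 ML/d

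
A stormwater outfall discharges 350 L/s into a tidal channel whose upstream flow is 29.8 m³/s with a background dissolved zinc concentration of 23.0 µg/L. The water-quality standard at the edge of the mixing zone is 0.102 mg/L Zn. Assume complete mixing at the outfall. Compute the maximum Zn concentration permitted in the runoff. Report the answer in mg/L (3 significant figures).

350 L/s = 0.35 m³/s.
23.0 µg/L = 0.023 mg/L.
Mass balance: 0.102·30.15 = 0.35·Cₑ + 29.8·0.023.
Cₑ = (3.075 − 0.6854) / 0.35 = 6.828 mg/L.

6.83 mg/L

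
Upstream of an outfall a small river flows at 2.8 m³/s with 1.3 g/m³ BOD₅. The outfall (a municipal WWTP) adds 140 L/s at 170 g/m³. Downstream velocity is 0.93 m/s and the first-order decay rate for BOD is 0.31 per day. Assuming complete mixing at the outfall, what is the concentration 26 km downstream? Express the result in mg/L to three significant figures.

140 L/s = 0.14 m³/s.
After complete mixing, C₀ = (0.14·170 + 2.8·1.3) / 2.94 = 9.333 mg/L.
Travel time t = 2.6e+04 m / 0.93 m/s = 2.796e+04 s = 0.3236 d.
C = 9.333·exp(−0.31·0.3236) = 9.333·0.9046 = 8.443 mg/L.

8.44 mg/L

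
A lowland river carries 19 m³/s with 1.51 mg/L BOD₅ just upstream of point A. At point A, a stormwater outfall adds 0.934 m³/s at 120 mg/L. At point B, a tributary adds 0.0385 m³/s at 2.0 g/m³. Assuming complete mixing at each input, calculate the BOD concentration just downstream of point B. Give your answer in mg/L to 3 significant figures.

After input A: C = (19·1.51 + 0.934·120) / 19.93 = 7.062 mg/L.
After input B: C = (19.93·7.062 + 0.0385·2) / 19.97 = 7.052 mg/L.

7.05 mg/L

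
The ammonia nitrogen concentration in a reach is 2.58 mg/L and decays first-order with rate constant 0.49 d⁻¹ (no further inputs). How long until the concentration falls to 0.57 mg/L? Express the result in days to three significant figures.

t = ln(C₀/C)/k = ln(2.58/0.57)/0.49 = 1.51/0.49 = 3.081 d.

3.08 d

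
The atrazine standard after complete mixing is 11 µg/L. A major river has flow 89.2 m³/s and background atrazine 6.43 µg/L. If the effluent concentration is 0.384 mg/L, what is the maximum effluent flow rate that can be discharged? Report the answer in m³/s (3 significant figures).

6.43 µg/L = 0.00643 mg/L.
11 µg/L = 0.011 mg/L.
Mass balance at complete mixing: C_std·(Q_w + Q_r) = Q_w·C_e + Q_r·C_b.
Rearranging, Q_w = Q_r·(C_std − C_b)/(C_e − C_std) = 89.2·(0.011 − 0.00643) / (0.384 − 0.011) = 1.093 m³/s.

1.09 m³/s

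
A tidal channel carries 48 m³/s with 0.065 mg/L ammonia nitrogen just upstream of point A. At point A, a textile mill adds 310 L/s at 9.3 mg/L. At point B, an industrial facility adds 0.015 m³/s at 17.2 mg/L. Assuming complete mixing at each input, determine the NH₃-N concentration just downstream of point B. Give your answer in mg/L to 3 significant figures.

310 L/s = 0.31 m³/s.
After input A: C = (48·0.065 + 0.31·9.3) / 48.31 = 0.1243 mg/L.
After input B: C = (48.31·0.1243 + 0.015·17.2) / 48.33 = 0.1296 mg/L.

0.130 mg/L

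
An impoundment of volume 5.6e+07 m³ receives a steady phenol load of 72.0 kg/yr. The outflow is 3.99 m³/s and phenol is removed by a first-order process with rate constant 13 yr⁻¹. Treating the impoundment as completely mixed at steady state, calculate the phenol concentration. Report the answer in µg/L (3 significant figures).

Outflow Q = 3.99 m³/s × 3.156e+07 s/yr = 1.259e+08 m³/yr.
Steady-state CSTR mass balance: W = Q·C + k·V·C, so C = W/(Q + kV).
Q + kV = 1.259e+08 + 13·5.6e+07 = 8.539e+08 m³/yr.
C = 72.0/8.539e+08 = 8.432e-08 kg/m³ = 8.432e-05 mg/L = 0.08432 µg/L.

0.0843 µg/L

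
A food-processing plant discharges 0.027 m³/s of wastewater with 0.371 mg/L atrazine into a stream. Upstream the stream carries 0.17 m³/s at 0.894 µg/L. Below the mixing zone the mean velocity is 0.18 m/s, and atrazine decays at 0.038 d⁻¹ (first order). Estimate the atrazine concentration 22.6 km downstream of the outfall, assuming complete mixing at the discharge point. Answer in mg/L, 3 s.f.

0.894 µg/L = 0.000894 mg/L.
After complete mixing, C₀ = (0.027·0.371 + 0.17·0.000894) / 0.197 = 0.05162 mg/L.
Travel time t = 2.26e+04 m / 0.18 m/s = 1.256e+05 s = 1.453 d.
C = 0.05162·exp(−0.038·1.453) = 0.05162·0.9463 = 0.04885 mg/L.

0.0488 mg/L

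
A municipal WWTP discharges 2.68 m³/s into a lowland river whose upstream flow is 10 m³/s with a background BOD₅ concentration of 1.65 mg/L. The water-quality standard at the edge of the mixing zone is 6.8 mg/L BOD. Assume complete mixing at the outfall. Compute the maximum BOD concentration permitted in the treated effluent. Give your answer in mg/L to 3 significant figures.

26.0 mg/L

Mass balance: 6.8·12.68 = 2.68·Cₑ + 10·1.65.
Cₑ = (86.22 − 16.5) / 2.68 = 26.02 mg/L.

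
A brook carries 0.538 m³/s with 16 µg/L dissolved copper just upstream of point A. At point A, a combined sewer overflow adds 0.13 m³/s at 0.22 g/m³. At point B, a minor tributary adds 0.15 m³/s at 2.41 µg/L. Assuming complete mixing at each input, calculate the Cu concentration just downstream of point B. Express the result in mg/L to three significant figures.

16 µg/L = 0.016 mg/L.
After input A: C = (0.538·0.016 + 0.13·0.22) / 0.668 = 0.0557 mg/L.
2.41 µg/L = 0.00241 mg/L.
After input B: C = (0.668·0.0557 + 0.15·0.00241) / 0.818 = 0.04593 mg/L.

0.0459 mg/L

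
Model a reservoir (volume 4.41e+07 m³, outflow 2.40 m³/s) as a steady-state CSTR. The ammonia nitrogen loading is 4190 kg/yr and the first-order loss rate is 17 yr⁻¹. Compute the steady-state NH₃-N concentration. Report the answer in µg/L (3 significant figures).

Outflow Q = 2.40 m³/s × 3.156e+07 s/yr = 7.574e+07 m³/yr.
Steady-state CSTR mass balance: W = Q·C + k·V·C, so C = W/(Q + kV).
Q + kV = 7.574e+07 + 17·4.41e+07 = 8.254e+08 m³/yr.
C = 4190/8.254e+08 = 5.076e-06 kg/m³ = 0.005076 mg/L = 5.076 µg/L.

5.08 µg/L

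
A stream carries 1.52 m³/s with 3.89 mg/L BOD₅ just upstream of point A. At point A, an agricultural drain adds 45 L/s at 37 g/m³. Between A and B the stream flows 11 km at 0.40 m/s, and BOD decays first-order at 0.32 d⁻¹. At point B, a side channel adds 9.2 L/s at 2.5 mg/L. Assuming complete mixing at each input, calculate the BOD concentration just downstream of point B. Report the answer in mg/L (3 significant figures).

45 L/s = 0.045 m³/s.
After input A: C = (1.52·3.89 + 0.045·37) / 1.565 = 4.842 mg/L.
Over the 11 km reach to input B (t = 2.75e+04 s = 0.3183 d), decay gives C = 4.842·exp(−0.32·0.3183) = 4.373 mg/L.
9.2 L/s = 0.0092 m³/s.
After input B: C = (1.565·4.373 + 0.0092·2.5) / 1.574 = 4.362 mg/L.

4.36 mg/L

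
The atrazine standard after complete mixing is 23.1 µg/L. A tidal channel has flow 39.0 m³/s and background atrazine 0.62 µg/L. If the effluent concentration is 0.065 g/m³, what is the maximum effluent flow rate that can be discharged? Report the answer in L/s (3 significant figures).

0.62 µg/L = 0.00062 mg/L.
23.1 µg/L = 0.0231 mg/L.
Mass balance at complete mixing: C_std·(Q_w + Q_r) = Q_w·C_e + Q_r·C_b.
Rearranging, Q_w = Q_r·(C_std − C_b)/(C_e − C_std) = 39.0·(0.0231 − 0.00062) / (0.065 − 0.0231) = 20.92 m³/s.
= 2.092e+04 L/s.

20900 L/s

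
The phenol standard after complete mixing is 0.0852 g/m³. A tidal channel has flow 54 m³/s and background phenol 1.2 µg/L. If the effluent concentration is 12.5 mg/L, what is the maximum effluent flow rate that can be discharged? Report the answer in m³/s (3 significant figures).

0.365 m³/s

1.2 µg/L = 0.0012 mg/L.
Mass balance at complete mixing: C_std·(Q_w + Q_r) = Q_w·C_e + Q_r·C_b.
Rearranging, Q_w = Q_r·(C_std − C_b)/(C_e − C_std) = 54·(0.0852 − 0.0012) / (12.5 − 0.0852) = 0.3654 m³/s.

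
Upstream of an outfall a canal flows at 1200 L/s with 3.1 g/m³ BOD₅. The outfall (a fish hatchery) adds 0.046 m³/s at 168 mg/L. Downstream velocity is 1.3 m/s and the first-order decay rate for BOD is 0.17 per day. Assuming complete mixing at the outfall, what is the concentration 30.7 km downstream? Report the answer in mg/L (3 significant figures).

1200 L/s = 1.2 m³/s.
After complete mixing, C₀ = (0.046·168 + 1.2·3.1) / 1.246 = 9.188 mg/L.
Travel time t = 3.07e+04 m / 1.3 m/s = 2.362e+04 s = 0.2733 d.
C = 9.188·exp(−0.17·0.2733) = 9.188·0.9546 = 8.771 mg/L.

8.77 mg/L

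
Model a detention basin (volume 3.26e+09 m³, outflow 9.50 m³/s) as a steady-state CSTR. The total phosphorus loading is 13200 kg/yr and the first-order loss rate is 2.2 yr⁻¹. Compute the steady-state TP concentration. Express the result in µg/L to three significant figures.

Outflow Q = 9.50 m³/s × 3.156e+07 s/yr = 2.998e+08 m³/yr.
Steady-state CSTR mass balance: W = Q·C + k·V·C, so C = W/(Q + kV).
Q + kV = 2.998e+08 + 2.2·3.26e+09 = 7.472e+09 m³/yr.
C = 13200/7.472e+09 = 1.767e-06 kg/m³ = 0.001767 mg/L = 1.767 µg/L.

1.77 µg/L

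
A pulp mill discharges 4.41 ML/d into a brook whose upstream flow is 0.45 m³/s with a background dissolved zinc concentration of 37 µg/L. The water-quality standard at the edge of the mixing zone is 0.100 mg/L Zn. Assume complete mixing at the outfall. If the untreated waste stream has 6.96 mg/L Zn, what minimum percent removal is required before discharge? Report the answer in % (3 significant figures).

4.41 ML/d = 0.05104 m³/s.
37 µg/L = 0.037 mg/L.
Mass balance: 0.1·0.501 = 0.05104·Cₑ + 0.45·0.037.
Cₑ = (0.0501 − 0.01665) / 0.05104 = 0.6554 mg/L.
Required removal = 1 − 0.6554/6.96 = 90.58 %.

90.6 %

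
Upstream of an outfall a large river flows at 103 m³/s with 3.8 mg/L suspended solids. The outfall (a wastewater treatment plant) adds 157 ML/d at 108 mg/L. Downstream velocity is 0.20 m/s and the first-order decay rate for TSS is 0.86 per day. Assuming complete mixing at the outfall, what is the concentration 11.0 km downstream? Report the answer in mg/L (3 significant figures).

3.24 mg/L

157 ML/d = 1.817 m³/s.
After complete mixing, C₀ = (1.817·108 + 103·3.8) / 104.8 = 5.606 mg/L.
Travel time t = 1.1e+04 m / 0.20 m/s = 5.5e+04 s = 0.6366 d.
C = 5.606·exp(−0.86·0.6366) = 5.606·0.5784 = 3.243 mg/L.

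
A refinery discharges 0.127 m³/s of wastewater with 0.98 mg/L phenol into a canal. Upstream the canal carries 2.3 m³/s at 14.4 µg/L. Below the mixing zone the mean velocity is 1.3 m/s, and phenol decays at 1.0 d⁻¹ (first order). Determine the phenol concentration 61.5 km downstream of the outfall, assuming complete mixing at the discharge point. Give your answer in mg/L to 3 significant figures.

14.4 µg/L = 0.0144 mg/L.
After complete mixing, C₀ = (0.127·0.98 + 2.3·0.0144) / 2.427 = 0.06493 mg/L.
Travel time t = 6.15e+04 m / 1.3 m/s = 4.731e+04 s = 0.5475 d.
C = 0.06493·exp(−1.0·0.5475) = 0.06493·0.5784 = 0.03755 mg/L.

0.0376 mg/L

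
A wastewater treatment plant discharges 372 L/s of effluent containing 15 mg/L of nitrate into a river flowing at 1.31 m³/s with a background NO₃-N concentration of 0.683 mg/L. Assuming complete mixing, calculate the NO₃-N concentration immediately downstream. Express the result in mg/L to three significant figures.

3.85 mg/L

372 L/s = 0.372 m³/s.
Conservation of mass across the mixing zone: C = (0.372·15 + 1.31·0.683) / (0.372 + 1.31) = 6.475/1.682 = 3.849 mg/L.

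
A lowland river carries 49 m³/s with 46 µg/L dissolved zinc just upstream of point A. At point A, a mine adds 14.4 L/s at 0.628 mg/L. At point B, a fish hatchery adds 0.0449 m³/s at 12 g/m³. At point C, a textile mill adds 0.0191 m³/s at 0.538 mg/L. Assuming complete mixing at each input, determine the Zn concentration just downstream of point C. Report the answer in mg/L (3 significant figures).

46 µg/L = 0.046 mg/L.
14.4 L/s = 0.0144 m³/s.
After input A: C = (49·0.046 + 0.0144·0.628) / 49.01 = 0.04617 mg/L.
After input B: C = (49.01·0.04617 + 0.0449·12) / 49.06 = 0.05711 mg/L.
After input C: C = (49.06·0.05711 + 0.0191·0.538) / 49.08 = 0.0573 mg/L.

0.0573 mg/L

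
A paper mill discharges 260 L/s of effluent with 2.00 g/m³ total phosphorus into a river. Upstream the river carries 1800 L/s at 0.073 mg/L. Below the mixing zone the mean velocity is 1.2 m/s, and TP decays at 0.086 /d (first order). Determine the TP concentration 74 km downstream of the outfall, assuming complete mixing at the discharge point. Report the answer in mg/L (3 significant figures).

260 L/s = 0.26 m³/s.
1800 L/s = 1.8 m³/s.
After complete mixing, C₀ = (0.26·2 + 1.8·0.073) / 2.06 = 0.3162 mg/L.
Travel time t = 7.4e+04 m / 1.2 m/s = 6.167e+04 s = 0.7137 d.
C = 0.3162·exp(−0.086·0.7137) = 0.3162·0.9405 = 0.2974 mg/L.

0.297 mg/L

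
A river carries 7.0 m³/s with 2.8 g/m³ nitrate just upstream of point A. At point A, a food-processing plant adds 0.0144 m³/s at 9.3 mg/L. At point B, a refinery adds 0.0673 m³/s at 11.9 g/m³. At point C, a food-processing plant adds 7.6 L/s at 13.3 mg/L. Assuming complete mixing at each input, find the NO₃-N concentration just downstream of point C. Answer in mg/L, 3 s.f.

After input A: C = (7·2.8 + 0.0144·9.3) / 7.014 = 2.813 mg/L.
After input B: C = (7.014·2.813 + 0.0673·11.9) / 7.082 = 2.9 mg/L.
7.6 L/s = 0.0076 m³/s.
After input C: C = (7.082·2.9 + 0.0076·13.3) / 7.089 = 2.911 mg/L.

2.91 mg/L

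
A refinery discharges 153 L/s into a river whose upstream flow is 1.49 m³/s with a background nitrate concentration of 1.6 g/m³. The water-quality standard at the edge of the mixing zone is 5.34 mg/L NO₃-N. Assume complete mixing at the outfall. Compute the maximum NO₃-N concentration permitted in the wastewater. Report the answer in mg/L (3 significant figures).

153 L/s = 0.153 m³/s.
Mass balance: 5.34·1.643 = 0.153·Cₑ + 1.49·1.6.
Cₑ = (8.774 − 2.384) / 0.153 = 41.76 mg/L.

41.8 mg/L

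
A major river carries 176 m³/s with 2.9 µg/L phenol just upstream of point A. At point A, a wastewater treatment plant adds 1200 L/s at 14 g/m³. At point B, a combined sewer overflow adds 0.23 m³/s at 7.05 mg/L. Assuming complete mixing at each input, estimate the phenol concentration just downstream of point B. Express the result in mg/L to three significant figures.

0.107 mg/L

2.9 µg/L = 0.0029 mg/L.
1200 L/s = 1.2 m³/s.
After input A: C = (176·0.0029 + 1.2·14) / 177.2 = 0.09769 mg/L.
After input B: C = (177.2·0.09769 + 0.23·7.05) / 177.4 = 0.1067 mg/L.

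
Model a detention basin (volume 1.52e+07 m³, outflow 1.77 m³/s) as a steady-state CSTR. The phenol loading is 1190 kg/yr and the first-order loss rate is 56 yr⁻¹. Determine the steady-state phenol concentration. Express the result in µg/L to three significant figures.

Outflow Q = 1.77 m³/s × 3.156e+07 s/yr = 5.586e+07 m³/yr.
Steady-state CSTR mass balance: W = Q·C + k·V·C, so C = W/(Q + kV).
Q + kV = 5.586e+07 + 56·1.52e+07 = 9.071e+08 m³/yr.
C = 1190/9.071e+08 = 1.312e-06 kg/m³ = 0.001312 mg/L = 1.312 µg/L.

1.31 µg/L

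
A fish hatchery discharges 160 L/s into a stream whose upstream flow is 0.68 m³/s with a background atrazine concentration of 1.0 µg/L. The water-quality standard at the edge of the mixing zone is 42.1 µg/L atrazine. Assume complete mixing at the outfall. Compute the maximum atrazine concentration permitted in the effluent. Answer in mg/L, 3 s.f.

0.217 mg/L

160 L/s = 0.16 m³/s.
1.0 µg/L = 0.001 mg/L.
42.1 µg/L = 0.0421 mg/L.
Mass balance: 0.0421·0.84 = 0.16·Cₑ + 0.68·0.001.
Cₑ = (0.03536 − 0.00068) / 0.16 = 0.2168 mg/L.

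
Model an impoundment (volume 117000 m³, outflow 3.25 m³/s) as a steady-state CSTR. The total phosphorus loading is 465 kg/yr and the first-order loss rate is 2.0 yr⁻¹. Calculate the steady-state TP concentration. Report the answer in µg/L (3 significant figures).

4.52 µg/L

Outflow Q = 3.25 m³/s × 3.156e+07 s/yr = 1.026e+08 m³/yr.
Steady-state CSTR mass balance: W = Q·C + k·V·C, so C = W/(Q + kV).
Q + kV = 1.026e+08 + 2.0·117000 = 1.028e+08 m³/yr.
C = 465/1.028e+08 = 4.524e-06 kg/m³ = 0.004524 mg/L = 4.524 µg/L.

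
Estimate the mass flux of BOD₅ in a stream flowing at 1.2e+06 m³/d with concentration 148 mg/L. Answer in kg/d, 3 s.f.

178000 kg/d

1.2e+06 m³/d = 13.89 m³/s.
Mass flux = Q·C = 13.89 m³/s × 148 g/m³ = 2056 g/s.
= 2056 g/s × 86.4 = 1.776e+05 kg/d.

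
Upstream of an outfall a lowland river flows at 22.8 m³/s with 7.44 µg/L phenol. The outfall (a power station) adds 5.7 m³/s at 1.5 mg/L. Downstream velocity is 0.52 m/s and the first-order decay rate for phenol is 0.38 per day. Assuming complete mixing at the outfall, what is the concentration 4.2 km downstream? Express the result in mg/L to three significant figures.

0.295 mg/L

7.44 µg/L = 0.00744 mg/L.
After complete mixing, C₀ = (5.7·1.5 + 22.8·0.00744) / 28.5 = 0.306 mg/L.
Travel time t = 4200 m / 0.52 m/s = 8077 s = 0.09348 d.
C = 0.306·exp(−0.38·0.09348) = 0.306·0.9651 = 0.2953 mg/L.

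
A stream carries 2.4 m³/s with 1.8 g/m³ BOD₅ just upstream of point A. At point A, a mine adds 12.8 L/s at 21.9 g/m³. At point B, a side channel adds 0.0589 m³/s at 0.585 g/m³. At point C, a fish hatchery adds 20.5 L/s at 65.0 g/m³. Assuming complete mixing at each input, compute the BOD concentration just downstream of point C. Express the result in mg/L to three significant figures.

2.39 mg/L

12.8 L/s = 0.0128 m³/s.
After input A: C = (2.4·1.8 + 0.0128·21.9) / 2.413 = 1.907 mg/L.
After input B: C = (2.413·1.907 + 0.0589·0.585) / 2.472 = 1.875 mg/L.
20.5 L/s = 0.0205 m³/s.
After input C: C = (2.472·1.875 + 0.0205·65) / 2.492 = 2.394 mg/L.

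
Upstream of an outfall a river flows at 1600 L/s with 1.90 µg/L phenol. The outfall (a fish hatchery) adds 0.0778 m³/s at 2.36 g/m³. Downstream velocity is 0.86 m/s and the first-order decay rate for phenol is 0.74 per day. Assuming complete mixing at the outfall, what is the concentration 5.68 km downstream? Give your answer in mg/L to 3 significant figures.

0.105 mg/L

1600 L/s = 1.6 m³/s.
1.90 µg/L = 0.0019 mg/L.
After complete mixing, C₀ = (0.0778·2.36 + 1.6·0.0019) / 1.678 = 0.1112 mg/L.
Travel time t = 5680 m / 0.86 m/s = 6605 s = 0.07644 d.
C = 0.1112·exp(−0.74·0.07644) = 0.1112·0.945 = 0.1051 mg/L.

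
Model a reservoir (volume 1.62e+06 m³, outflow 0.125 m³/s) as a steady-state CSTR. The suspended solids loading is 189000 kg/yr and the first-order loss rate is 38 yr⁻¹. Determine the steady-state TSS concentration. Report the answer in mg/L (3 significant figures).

2.89 mg/L

Outflow Q = 0.125 m³/s × 3.156e+07 s/yr = 3.945e+06 m³/yr.
Steady-state CSTR mass balance: W = Q·C + k·V·C, so C = W/(Q + kV).
Q + kV = 3.945e+06 + 38·1.62e+06 = 6.55e+07 m³/yr.
C = 189000/6.55e+07 = 0.002885 kg/m³ = 2.885 mg/L.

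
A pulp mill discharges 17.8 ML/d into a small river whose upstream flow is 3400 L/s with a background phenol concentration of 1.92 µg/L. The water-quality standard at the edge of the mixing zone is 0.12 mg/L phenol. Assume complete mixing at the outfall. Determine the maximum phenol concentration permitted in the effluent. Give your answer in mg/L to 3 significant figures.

2.07 mg/L

17.8 ML/d = 0.206 m³/s.
3400 L/s = 3.4 m³/s.
1.92 µg/L = 0.00192 mg/L.
Mass balance: 0.12·3.606 = 0.206·Cₑ + 3.4·0.00192.
Cₑ = (0.4327 − 0.006528) / 0.206 = 2.069 mg/L.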